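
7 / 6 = 1.17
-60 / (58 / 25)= -750 / 29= -25.86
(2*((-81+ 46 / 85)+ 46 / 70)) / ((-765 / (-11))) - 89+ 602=232460171 / 455175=510.71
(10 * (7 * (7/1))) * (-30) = -14700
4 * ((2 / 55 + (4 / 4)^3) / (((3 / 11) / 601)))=45676 / 5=9135.20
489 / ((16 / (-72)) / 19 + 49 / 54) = 501714 / 919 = 545.93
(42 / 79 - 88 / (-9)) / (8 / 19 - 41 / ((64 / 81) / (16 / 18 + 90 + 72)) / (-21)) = 31196480 / 1219232043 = 0.03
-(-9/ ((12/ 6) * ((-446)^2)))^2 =-0.00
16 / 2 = 8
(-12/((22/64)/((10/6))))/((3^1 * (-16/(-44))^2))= -440/3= -146.67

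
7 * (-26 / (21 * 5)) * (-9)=78 / 5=15.60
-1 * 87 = -87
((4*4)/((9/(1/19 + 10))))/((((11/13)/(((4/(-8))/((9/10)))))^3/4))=-3357016000/165921129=-20.23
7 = 7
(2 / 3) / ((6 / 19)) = 19 / 9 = 2.11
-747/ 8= -93.38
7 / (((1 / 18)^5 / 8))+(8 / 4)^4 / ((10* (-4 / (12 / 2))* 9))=1587237116 / 15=105815807.73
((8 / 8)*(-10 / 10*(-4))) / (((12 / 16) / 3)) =16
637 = 637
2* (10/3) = 20/3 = 6.67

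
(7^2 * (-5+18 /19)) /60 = -3773 /1140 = -3.31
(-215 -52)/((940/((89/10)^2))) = -2114907/94000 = -22.50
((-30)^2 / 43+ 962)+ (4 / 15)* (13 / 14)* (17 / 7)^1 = 31084516 / 31605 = 983.53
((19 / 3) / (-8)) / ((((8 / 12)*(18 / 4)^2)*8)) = -19 / 2592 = -0.01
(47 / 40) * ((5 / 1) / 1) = 47 / 8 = 5.88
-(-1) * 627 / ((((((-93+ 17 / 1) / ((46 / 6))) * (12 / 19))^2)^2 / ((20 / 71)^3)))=7310846125 / 801537389568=0.01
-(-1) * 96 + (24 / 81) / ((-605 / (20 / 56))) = 2195420 / 22869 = 96.00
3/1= 3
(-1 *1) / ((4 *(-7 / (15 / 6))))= 5 / 56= 0.09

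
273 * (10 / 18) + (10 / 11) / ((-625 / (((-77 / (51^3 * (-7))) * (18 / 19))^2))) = 1486768648535537 / 9802870210125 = 151.67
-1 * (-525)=525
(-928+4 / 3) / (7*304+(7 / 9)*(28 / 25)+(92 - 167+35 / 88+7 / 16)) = -0.45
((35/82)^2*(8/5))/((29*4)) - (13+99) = -10919531/97498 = -112.00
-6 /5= -1.20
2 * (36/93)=24/31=0.77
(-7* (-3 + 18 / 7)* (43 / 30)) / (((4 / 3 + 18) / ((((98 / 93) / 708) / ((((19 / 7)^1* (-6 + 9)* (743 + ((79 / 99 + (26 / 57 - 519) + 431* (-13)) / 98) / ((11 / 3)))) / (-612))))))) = -4459787871 / 130132124707175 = -0.00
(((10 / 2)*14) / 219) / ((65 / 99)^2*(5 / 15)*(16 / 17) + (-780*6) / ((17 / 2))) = -1166319 / 2008554704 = -0.00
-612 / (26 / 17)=-400.15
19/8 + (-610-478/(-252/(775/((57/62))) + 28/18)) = -134227277/135856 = -988.01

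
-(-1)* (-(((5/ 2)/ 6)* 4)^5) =-3125/ 243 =-12.86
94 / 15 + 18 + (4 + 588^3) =3049462504 / 15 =203297500.27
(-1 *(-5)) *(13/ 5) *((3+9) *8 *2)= 2496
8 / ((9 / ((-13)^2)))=1352 / 9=150.22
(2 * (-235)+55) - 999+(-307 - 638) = -2359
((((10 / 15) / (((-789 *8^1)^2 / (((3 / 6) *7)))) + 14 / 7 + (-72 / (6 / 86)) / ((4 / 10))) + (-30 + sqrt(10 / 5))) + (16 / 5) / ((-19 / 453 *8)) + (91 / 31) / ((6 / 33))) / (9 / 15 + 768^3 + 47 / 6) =-915685382248537 / 159449882089415107104 + 30 *sqrt(2) / 13589545213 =-0.00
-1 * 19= -19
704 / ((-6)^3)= -88 / 27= -3.26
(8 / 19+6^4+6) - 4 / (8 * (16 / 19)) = 791511 / 608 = 1301.83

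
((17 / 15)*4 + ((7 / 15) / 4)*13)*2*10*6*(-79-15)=-68244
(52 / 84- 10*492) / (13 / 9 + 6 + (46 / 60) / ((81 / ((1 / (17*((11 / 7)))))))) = -15647911290 / 23680937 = -660.78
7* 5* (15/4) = 525/4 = 131.25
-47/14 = -3.36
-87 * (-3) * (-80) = -20880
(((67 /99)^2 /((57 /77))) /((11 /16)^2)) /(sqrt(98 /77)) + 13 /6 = 574592 * sqrt(154) /6145227 + 13 /6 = 3.33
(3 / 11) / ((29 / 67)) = 201 / 319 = 0.63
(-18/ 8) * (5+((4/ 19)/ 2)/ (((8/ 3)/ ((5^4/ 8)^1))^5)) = -208569032022676635/ 40802189312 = -5111711.79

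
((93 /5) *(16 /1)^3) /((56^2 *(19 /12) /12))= 857088 /4655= 184.12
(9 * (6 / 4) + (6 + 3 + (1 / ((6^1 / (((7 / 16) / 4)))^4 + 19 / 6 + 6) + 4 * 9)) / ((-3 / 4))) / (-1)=12132758059819 / 260919527342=46.50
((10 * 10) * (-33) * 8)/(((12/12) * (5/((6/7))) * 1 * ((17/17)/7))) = -31680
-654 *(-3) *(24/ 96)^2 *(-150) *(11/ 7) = -809325/ 28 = -28904.46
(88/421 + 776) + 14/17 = 5561222/7157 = 777.03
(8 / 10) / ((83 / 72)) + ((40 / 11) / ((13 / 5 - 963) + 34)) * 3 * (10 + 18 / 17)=8443708 / 14977765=0.56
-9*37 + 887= 554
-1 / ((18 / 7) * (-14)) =1 / 36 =0.03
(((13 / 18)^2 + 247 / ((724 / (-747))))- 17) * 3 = -3977897 / 4887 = -813.98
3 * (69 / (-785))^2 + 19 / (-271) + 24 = 4000089818 / 166996975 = 23.95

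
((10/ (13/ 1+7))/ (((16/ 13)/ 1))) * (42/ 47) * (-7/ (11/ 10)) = -9555/ 4136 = -2.31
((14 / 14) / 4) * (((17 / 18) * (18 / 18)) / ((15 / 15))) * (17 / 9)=289 / 648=0.45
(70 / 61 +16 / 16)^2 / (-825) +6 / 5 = 3666629 / 3069825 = 1.19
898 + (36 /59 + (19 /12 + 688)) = 1124441 /708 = 1588.19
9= 9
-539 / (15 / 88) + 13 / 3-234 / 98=-774246 / 245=-3160.19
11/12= 0.92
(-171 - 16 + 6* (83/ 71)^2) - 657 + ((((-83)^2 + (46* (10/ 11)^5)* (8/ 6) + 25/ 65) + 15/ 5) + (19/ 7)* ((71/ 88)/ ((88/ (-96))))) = 2700551739834959/ 443274517686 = 6092.28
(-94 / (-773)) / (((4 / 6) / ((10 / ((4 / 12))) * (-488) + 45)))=-2057895 / 773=-2662.22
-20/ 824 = -5/ 206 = -0.02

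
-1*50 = -50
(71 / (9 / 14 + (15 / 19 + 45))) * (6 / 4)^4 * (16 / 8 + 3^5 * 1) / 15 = 4164363 / 32936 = 126.44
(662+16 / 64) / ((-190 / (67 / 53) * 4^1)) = -177483 / 161120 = -1.10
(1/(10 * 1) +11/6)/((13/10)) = 58/39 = 1.49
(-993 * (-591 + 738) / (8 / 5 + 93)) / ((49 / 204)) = -3038580 / 473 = -6424.06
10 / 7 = 1.43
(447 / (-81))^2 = 22201 / 729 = 30.45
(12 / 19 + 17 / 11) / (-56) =-65 / 1672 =-0.04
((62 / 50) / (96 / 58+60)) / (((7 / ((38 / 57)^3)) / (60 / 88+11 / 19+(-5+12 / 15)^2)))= 177564187 / 11035591875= 0.02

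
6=6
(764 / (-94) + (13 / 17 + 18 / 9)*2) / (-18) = 346 / 2397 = 0.14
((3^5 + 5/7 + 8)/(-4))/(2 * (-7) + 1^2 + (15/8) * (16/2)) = -881/28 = -31.46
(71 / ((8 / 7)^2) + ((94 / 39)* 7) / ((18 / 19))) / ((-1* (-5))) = 1621193 / 112320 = 14.43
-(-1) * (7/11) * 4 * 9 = 252/11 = 22.91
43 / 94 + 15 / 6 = 139 / 47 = 2.96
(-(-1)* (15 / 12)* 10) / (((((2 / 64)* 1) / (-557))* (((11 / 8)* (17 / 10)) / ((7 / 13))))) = -124768000 / 2431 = -51323.74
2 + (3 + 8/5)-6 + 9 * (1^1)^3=48/5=9.60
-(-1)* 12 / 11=12 / 11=1.09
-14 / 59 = -0.24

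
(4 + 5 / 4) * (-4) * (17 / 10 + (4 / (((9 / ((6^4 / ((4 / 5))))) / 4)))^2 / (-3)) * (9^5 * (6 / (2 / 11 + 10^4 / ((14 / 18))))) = 416824919176743 / 260530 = 1599911408.19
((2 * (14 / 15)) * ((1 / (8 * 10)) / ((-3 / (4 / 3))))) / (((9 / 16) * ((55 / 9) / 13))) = -1456 / 37125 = -0.04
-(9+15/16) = -159/16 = -9.94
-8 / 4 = -2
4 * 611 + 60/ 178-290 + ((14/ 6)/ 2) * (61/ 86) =98973779/ 45924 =2155.16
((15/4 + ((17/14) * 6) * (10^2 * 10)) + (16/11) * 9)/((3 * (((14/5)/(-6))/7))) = -11245935/308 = -36512.78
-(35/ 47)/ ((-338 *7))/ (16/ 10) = 25/ 127088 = 0.00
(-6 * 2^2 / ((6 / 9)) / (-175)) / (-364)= -9 / 15925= -0.00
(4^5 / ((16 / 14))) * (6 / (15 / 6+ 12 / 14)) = 75264 / 47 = 1601.36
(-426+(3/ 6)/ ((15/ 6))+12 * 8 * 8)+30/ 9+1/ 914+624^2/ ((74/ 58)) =154987283089/ 507270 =305532.13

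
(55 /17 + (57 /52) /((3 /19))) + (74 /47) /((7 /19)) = 4202917 /290836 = 14.45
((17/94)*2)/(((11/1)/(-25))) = -425/517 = -0.82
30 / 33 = 10 / 11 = 0.91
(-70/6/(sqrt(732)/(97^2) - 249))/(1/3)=658630* sqrt(183)/5488903950549+257177561305/1829634650183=0.14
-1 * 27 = -27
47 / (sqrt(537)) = 47*sqrt(537) / 537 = 2.03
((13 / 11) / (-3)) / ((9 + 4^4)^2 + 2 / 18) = -39 / 6952286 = -0.00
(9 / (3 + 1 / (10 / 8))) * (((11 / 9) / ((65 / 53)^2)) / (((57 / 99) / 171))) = 9177003 / 16055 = 571.60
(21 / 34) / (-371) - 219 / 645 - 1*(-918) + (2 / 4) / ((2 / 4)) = 355915979 / 387430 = 918.66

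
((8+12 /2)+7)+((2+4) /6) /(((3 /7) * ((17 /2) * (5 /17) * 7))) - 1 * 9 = 182 /15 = 12.13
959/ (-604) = -959/ 604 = -1.59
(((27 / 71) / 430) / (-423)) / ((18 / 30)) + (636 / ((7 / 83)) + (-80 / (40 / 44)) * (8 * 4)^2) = -165874448079 / 2008874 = -82570.86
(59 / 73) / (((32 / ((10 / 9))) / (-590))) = -87025 / 5256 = -16.56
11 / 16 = 0.69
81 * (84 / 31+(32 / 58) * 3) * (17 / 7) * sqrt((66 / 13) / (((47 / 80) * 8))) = 10806696 * sqrt(100815) / 3845023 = 892.39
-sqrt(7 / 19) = -sqrt(133) / 19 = -0.61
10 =10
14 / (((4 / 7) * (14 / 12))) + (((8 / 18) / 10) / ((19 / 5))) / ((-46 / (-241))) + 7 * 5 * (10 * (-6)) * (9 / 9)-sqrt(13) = -8176466 / 3933-sqrt(13) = -2082.54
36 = 36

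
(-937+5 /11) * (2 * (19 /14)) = -195738 /77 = -2542.05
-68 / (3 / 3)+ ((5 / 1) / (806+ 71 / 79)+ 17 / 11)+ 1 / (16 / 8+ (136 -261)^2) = -66.45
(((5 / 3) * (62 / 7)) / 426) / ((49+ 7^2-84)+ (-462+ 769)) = 0.00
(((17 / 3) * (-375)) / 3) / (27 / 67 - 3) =272.75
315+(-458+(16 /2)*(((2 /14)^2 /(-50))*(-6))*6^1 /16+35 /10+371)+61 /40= 233.03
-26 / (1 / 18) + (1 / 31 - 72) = -16739 / 31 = -539.97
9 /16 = 0.56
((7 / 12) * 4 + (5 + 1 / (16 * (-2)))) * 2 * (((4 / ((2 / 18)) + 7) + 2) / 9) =3505 / 48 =73.02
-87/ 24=-29/ 8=-3.62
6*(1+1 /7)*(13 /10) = 8.91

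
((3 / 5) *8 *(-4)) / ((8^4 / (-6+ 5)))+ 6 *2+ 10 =14083 / 640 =22.00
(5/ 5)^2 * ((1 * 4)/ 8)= 1/ 2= 0.50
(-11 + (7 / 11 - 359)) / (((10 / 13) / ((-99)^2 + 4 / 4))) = -258865919 / 55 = -4706653.07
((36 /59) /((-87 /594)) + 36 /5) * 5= 25956 /1711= 15.17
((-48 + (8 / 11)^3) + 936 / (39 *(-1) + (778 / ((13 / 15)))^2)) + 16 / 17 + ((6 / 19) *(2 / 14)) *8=-6326629537190568 / 136608605021273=-46.31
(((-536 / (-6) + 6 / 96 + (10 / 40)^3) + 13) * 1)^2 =386633569 / 36864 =10488.11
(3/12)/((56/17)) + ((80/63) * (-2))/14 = -1489/14112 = -0.11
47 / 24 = 1.96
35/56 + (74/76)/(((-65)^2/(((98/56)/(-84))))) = 4816463/7706400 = 0.62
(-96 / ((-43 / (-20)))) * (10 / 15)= -1280 / 43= -29.77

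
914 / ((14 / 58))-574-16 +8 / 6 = 67156 / 21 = 3197.90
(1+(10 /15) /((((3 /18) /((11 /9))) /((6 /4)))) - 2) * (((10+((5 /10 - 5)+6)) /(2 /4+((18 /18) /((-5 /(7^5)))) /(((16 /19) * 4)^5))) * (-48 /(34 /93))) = 290919609794560 /220611500887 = 1318.70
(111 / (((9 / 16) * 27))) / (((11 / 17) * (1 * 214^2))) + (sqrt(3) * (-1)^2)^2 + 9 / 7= 306049382 / 71407413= 4.29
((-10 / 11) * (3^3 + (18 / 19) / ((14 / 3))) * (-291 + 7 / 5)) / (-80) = -654858 / 7315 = -89.52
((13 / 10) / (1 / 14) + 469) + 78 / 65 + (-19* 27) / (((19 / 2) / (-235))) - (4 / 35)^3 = 565023836 / 42875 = 13178.40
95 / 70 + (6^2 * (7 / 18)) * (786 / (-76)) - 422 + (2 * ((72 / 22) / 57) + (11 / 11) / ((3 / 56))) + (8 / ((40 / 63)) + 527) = -309461 / 43890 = -7.05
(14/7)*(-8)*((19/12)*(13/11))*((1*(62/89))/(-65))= 4712/14685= 0.32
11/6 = 1.83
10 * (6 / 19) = 60 / 19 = 3.16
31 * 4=124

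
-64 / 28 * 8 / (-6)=64 / 21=3.05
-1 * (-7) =7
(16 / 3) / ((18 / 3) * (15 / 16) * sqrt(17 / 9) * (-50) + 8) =-8000 * sqrt(17) / 2389601 - 2048 / 7168803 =-0.01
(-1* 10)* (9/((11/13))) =-1170/11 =-106.36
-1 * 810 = -810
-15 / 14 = -1.07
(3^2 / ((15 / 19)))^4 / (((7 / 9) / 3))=285012027 / 4375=65145.61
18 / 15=6 / 5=1.20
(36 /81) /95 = 4 /855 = 0.00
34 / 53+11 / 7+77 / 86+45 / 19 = 3320057 / 606214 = 5.48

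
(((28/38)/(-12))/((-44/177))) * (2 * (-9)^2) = 33453/836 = 40.02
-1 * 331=-331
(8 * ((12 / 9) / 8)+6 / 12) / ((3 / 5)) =55 / 18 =3.06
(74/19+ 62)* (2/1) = 2504/19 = 131.79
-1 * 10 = -10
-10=-10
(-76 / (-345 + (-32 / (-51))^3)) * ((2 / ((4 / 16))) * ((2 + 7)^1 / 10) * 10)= 725866272 / 45731827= 15.87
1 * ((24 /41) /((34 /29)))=348 /697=0.50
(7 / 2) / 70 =1 / 20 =0.05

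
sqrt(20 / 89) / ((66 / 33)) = sqrt(445) / 89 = 0.24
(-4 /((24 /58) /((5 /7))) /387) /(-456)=0.00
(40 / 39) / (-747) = -40 / 29133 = -0.00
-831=-831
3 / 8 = 0.38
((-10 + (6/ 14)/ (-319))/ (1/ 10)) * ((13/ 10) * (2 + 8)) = -2903290/ 2233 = -1300.17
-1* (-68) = 68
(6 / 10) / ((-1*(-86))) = 3 / 430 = 0.01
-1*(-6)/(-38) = -0.16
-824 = -824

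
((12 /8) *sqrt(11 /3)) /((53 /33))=33 *sqrt(33) /106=1.79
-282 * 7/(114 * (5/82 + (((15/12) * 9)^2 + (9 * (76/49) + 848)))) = -10575376/603763019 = -0.02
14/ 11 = 1.27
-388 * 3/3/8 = -97/2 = -48.50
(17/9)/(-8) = -0.24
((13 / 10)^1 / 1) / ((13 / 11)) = 11 / 10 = 1.10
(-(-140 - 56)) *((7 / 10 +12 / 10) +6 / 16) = 4459 / 10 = 445.90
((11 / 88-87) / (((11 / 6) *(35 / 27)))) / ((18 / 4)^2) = -139 / 77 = -1.81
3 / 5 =0.60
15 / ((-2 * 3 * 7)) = -5 / 14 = -0.36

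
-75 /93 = -25 /31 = -0.81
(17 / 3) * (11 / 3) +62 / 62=21.78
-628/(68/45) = -7065/17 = -415.59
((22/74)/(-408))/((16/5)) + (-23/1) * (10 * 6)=-333319735/241536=-1380.00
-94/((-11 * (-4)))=-47/22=-2.14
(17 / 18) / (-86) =-17 / 1548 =-0.01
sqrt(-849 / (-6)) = sqrt(566) / 2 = 11.90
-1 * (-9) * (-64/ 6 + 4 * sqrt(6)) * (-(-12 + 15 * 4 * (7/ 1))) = 39168-14688 * sqrt(6) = 3189.89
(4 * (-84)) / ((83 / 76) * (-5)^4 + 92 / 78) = -995904 / 2026621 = -0.49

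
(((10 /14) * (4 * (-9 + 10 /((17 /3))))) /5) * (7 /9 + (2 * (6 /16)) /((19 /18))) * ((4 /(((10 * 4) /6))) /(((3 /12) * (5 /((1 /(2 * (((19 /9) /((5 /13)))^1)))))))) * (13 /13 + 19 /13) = -24041088 /36300355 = -0.66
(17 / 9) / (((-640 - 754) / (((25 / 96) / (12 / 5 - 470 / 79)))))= 9875 / 99328896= 0.00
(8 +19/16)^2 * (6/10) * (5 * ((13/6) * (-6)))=-842751/256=-3292.00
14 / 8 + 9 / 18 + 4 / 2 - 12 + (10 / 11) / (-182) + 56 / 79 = -2228805 / 316316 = -7.05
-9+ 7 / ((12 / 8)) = -13 / 3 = -4.33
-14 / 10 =-7 / 5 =-1.40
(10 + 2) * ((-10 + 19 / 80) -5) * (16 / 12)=-236.20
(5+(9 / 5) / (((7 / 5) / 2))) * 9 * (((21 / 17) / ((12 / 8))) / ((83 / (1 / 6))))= 159 / 1411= 0.11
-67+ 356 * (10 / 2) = 1713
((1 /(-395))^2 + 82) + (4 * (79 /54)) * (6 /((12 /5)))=407069252 /4212675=96.63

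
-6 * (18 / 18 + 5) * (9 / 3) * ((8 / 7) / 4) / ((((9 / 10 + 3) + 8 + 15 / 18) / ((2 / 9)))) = -720 / 1337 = -0.54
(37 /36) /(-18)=-37 /648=-0.06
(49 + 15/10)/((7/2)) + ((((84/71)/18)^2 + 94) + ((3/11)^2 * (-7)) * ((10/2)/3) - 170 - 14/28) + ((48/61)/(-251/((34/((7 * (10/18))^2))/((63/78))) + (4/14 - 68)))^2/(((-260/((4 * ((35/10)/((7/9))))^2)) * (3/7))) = -62623034558268494235892245047/995043855572627013272050470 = -62.93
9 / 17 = 0.53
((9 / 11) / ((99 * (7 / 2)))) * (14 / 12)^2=7 / 2178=0.00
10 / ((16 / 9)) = 45 / 8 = 5.62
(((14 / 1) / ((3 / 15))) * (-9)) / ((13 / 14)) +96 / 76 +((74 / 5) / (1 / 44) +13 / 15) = -93113 / 3705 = -25.13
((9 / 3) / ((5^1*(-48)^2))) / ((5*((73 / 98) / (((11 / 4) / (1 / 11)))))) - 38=-106515671 / 2803200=-38.00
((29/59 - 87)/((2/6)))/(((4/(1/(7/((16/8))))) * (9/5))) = -12760/1239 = -10.30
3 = 3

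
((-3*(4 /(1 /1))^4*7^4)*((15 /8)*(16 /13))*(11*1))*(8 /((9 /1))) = -540897280 /13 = -41607483.08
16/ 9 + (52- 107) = -479/ 9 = -53.22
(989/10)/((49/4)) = 1978/245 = 8.07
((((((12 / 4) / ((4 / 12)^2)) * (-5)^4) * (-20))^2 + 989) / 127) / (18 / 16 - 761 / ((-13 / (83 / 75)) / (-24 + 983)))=888468757714200 / 61543604497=14436.41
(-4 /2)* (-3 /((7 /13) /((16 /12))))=104 /7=14.86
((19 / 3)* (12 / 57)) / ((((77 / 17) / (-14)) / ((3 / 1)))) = -136 / 11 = -12.36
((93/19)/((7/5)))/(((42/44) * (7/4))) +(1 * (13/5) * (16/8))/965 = 65982442/31444525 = 2.10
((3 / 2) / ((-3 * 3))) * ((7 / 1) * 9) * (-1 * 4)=42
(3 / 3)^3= 1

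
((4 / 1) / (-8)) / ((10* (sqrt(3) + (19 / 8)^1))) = -38 / 845 + 16* sqrt(3) / 845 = -0.01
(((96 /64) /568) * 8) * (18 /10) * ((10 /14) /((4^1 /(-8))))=-27 /497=-0.05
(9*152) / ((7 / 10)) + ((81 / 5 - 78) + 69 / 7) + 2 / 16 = 532691 / 280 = 1902.47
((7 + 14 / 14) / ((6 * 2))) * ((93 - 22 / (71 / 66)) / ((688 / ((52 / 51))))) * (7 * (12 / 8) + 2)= 32825 / 36636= 0.90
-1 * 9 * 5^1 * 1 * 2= -90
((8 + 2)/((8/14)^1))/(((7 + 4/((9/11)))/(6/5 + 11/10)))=1449/428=3.39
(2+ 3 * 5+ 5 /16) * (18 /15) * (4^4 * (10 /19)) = 53184 /19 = 2799.16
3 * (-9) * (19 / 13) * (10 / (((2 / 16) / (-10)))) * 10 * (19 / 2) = 38988000 / 13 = 2999076.92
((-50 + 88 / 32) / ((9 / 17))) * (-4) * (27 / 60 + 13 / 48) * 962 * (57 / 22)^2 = 32172725403 / 19360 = 1661814.33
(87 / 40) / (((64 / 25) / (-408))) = -22185 / 64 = -346.64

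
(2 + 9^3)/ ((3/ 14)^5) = 393149344/ 243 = 1617898.53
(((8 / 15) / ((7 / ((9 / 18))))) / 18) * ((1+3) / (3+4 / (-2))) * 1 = 8 / 945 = 0.01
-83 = -83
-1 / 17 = -0.06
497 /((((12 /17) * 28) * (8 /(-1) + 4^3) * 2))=1207 /5376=0.22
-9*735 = -6615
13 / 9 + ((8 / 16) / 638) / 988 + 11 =141197065 / 11346192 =12.44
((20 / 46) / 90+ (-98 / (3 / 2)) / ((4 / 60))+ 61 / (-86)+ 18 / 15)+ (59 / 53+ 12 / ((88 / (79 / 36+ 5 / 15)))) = -203014416911 / 207571320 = -978.05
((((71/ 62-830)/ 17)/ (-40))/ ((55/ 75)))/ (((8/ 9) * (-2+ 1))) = -1387503/ 742016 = -1.87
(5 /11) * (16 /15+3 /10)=41 /66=0.62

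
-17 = -17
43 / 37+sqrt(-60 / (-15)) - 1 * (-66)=69.16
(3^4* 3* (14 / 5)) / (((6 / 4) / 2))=4536 / 5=907.20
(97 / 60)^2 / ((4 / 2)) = 9409 / 7200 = 1.31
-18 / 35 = -0.51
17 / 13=1.31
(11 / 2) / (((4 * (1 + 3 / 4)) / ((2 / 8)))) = 11 / 56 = 0.20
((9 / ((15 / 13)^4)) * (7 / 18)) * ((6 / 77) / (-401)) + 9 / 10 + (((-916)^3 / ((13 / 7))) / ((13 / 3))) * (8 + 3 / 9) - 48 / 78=-20023283873910946493 / 25159241250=-795861992.62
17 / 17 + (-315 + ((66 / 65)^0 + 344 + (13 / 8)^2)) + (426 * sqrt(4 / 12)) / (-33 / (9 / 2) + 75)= 426 * sqrt(3) / 203 + 2153 / 64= 37.28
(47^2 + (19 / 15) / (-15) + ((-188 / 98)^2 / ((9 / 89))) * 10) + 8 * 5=1411521406 / 540225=2612.84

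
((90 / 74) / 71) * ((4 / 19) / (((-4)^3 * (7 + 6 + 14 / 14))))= -45 / 11180512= -0.00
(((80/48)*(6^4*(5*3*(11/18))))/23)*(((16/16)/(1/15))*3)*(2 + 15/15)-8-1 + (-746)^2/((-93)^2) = 23129786525/198927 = 116272.74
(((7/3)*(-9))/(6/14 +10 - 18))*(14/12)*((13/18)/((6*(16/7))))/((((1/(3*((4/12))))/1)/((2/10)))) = 0.03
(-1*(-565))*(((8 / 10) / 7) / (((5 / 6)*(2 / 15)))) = 4068 / 7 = 581.14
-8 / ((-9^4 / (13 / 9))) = 104 / 59049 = 0.00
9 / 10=0.90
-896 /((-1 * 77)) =128 /11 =11.64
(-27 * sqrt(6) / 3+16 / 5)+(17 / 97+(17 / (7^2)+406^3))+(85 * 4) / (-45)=14313914011262 / 213885 - 9 * sqrt(6)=66923390.12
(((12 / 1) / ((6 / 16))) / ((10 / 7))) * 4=448 / 5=89.60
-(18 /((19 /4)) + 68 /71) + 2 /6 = -17863 /4047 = -4.41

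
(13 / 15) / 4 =13 / 60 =0.22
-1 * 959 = -959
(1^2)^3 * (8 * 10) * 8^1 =640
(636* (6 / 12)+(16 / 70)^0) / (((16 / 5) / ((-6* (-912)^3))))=453708034560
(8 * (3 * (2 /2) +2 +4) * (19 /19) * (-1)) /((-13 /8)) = 576 /13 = 44.31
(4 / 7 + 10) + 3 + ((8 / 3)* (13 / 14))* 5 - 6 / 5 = 2599 / 105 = 24.75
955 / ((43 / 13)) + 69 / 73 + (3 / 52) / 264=4160786051 / 14364064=289.67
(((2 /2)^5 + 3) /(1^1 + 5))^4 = 16 /81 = 0.20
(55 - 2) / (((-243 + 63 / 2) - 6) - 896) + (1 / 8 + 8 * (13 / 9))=1865275 / 160344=11.63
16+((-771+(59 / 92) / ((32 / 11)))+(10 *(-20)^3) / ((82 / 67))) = -7981024911 / 120704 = -66120.63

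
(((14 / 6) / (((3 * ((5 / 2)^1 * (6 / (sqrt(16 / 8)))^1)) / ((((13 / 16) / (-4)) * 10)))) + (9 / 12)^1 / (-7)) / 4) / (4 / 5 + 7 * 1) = -35 * sqrt(2) / 10368-5 / 1456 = -0.01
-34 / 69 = -0.49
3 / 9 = 1 / 3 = 0.33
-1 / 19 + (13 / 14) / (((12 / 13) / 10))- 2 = 12779 / 1596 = 8.01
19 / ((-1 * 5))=-19 / 5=-3.80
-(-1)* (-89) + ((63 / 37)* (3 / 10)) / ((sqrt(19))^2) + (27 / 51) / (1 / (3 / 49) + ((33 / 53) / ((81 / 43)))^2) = -178947369637307 / 2011980249460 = -88.94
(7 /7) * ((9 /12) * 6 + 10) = 29 /2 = 14.50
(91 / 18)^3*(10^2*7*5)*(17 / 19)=11209368625 / 27702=404641.13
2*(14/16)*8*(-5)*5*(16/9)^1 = -5600/9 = -622.22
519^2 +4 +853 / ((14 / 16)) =1892379 / 7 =270339.86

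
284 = 284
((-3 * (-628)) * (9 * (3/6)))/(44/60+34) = 127170/521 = 244.09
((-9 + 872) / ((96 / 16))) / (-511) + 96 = 293473 / 3066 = 95.72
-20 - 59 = -79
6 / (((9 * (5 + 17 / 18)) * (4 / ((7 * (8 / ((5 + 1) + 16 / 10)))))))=420 / 2033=0.21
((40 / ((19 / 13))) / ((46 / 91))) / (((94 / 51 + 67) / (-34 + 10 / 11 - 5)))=-505590540 / 16877377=-29.96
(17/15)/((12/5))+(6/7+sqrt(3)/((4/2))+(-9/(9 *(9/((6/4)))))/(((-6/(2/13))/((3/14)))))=sqrt(3)/2+2179/1638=2.20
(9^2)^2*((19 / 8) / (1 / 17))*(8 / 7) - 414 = 2116305 / 7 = 302329.29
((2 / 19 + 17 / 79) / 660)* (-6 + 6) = 0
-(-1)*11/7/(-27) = -11/189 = -0.06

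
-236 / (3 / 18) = -1416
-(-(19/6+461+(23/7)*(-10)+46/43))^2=-609768889129/3261636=-186951.85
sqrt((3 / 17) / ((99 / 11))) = sqrt(51) / 51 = 0.14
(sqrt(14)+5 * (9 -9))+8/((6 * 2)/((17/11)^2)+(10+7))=2312/6365+sqrt(14)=4.10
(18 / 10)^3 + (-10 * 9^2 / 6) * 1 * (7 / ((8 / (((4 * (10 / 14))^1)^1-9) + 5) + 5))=-4806729 / 46750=-102.82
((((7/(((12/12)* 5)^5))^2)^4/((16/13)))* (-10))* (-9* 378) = 127477044513/7275957614183425903320312500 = 0.00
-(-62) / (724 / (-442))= -6851 / 181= -37.85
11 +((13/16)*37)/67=12273/1072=11.45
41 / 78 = 0.53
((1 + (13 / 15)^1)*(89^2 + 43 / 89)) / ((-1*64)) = -411257 / 1780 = -231.04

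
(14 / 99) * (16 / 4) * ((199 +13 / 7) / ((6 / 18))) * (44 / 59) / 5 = 44992 / 885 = 50.84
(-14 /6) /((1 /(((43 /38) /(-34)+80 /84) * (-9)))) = 24937 /1292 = 19.30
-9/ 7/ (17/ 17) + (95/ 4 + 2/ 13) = 8233/ 364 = 22.62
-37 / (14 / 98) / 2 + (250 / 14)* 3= -1063 / 14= -75.93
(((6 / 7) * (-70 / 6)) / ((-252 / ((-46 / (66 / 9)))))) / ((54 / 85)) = -9775 / 24948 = -0.39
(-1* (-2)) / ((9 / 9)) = 2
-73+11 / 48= -3493 / 48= -72.77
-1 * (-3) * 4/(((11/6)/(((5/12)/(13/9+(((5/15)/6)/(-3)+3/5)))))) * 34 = 45.77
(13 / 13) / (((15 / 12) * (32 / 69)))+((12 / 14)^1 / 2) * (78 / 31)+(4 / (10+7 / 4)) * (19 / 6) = 4750313 / 1223880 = 3.88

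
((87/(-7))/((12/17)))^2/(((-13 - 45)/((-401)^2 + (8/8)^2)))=-673840781/784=-859490.79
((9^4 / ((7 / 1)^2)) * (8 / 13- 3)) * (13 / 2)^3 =-34373079 / 392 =-87686.43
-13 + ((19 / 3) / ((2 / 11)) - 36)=-85 / 6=-14.17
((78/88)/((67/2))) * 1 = 39/1474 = 0.03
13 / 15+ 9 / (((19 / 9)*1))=1462 / 285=5.13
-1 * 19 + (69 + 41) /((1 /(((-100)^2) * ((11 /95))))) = 2419639 /19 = 127349.42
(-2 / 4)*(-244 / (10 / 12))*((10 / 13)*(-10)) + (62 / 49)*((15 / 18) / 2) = -4302145 / 3822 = -1125.63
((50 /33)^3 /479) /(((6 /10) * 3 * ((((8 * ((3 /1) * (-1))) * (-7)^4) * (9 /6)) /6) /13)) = -4062500 /1115920503621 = -0.00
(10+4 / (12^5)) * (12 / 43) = 14467 / 5184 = 2.79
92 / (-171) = -92 / 171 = -0.54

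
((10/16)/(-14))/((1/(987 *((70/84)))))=-1175/32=-36.72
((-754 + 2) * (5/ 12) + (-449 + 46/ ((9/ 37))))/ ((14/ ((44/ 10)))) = -8107/ 45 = -180.16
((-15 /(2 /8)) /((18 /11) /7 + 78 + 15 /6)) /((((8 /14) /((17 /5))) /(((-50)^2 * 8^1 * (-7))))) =7696920000 /12433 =619071.82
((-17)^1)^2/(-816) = -17/48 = -0.35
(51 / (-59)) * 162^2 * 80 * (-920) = 1669652176.27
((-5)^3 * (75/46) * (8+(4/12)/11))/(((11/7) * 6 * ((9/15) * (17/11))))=-28984375/154836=-187.19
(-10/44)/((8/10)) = -25/88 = -0.28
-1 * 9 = -9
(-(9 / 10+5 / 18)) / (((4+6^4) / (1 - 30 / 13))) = 901 / 760500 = 0.00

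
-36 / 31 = -1.16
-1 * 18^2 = -324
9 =9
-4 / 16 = -1 / 4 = -0.25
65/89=0.73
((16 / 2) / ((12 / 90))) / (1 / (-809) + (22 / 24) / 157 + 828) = 91449360 / 1262008183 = 0.07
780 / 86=390 / 43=9.07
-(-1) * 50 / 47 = 50 / 47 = 1.06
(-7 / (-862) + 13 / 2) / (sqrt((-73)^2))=0.09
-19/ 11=-1.73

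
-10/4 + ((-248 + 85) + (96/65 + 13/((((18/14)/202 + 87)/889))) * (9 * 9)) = 57114472313/5331170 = 10713.31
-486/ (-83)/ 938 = 243/ 38927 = 0.01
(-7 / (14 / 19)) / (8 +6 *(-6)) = 19 / 56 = 0.34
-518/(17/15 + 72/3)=-7770/377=-20.61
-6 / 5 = -1.20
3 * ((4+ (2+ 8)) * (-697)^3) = -14221572666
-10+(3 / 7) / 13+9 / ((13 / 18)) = 227 / 91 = 2.49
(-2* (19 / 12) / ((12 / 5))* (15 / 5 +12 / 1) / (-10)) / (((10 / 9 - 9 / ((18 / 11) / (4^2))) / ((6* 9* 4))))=-7695 / 1564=-4.92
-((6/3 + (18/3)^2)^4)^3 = -9065737908494995456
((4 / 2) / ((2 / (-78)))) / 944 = -39 / 472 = -0.08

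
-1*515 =-515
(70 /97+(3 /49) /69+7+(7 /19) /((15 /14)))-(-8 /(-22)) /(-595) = 9399929114 /1165231221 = 8.07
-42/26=-21/13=-1.62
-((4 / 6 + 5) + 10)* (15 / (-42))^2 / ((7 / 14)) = -1175 / 294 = -4.00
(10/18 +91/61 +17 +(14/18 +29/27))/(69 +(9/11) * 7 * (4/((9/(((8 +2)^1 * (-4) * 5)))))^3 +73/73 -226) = -1135893/218632478756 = -0.00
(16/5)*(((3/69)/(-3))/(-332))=4/28635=0.00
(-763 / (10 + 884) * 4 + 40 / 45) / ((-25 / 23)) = 77878 / 33525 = 2.32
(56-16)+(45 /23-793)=-17274 /23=-751.04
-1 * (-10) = 10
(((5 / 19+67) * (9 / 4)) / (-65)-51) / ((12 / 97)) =-4258979 / 9880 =-431.07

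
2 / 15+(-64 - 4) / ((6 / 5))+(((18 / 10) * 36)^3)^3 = 118039224225889281476272 / 5859375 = 20145360934551770.71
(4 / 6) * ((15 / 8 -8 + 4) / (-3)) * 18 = 17 / 2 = 8.50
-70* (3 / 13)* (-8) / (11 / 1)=1680 / 143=11.75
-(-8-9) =17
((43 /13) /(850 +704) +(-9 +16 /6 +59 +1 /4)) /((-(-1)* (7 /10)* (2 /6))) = 10690655 /47138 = 226.79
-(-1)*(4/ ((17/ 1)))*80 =320/ 17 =18.82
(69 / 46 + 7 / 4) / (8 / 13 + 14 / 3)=507 / 824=0.62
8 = 8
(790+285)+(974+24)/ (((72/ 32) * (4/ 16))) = 25643/ 9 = 2849.22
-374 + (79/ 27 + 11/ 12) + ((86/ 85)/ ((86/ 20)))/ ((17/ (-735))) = -380.33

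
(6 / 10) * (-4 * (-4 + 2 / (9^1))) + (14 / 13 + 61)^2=9791719 / 2535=3862.61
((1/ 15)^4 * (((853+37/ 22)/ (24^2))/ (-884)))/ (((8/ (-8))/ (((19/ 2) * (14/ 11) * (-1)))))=-2500799/ 6238140480000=-0.00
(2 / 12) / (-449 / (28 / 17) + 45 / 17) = -0.00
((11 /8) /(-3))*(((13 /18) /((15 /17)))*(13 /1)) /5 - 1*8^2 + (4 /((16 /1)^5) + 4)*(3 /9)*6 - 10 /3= -16007190551 /265420800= -60.31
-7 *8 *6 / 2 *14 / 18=-392 / 3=-130.67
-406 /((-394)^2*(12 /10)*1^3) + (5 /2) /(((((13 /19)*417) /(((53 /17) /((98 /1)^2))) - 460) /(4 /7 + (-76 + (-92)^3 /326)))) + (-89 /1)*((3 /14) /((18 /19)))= -14087884124291433 /699492713091392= -20.14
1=1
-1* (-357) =357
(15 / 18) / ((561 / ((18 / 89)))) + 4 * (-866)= -57651347 / 16643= -3464.00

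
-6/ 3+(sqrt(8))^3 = -2+16* sqrt(2) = 20.63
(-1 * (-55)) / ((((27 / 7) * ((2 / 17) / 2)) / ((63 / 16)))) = 45815 / 48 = 954.48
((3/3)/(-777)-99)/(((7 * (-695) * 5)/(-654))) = -16769432/6300175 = -2.66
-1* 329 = -329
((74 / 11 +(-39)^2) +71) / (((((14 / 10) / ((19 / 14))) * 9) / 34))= 3155710 / 539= 5854.75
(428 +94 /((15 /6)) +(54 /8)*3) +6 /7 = 68139 /140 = 486.71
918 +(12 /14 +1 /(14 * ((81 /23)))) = 1042007 /1134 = 918.88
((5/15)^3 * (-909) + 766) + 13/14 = 30797/42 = 733.26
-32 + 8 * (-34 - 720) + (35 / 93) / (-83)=-46808051 / 7719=-6064.00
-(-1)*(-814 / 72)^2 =127.82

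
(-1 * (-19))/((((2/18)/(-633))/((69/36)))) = -829863/4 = -207465.75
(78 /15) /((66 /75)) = 65 /11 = 5.91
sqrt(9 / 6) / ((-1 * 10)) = -sqrt(6) / 20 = -0.12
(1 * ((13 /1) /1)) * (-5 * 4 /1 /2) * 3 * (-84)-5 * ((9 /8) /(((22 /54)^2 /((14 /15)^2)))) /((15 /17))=197995581 /6050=32726.54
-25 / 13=-1.92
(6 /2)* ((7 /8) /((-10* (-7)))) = 3 /80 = 0.04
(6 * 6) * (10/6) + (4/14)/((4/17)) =857/14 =61.21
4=4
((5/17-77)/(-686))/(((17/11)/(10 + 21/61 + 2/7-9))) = 4991712/42327229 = 0.12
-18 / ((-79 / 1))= 18 / 79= 0.23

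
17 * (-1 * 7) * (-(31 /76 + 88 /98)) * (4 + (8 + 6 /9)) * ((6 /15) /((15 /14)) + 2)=2452573 /525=4671.57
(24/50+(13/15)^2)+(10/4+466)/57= 80801/8550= 9.45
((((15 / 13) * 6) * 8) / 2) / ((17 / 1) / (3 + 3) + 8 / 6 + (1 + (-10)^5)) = -2160 / 7799597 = -0.00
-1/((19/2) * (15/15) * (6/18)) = -6/19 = -0.32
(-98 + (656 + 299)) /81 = 857 /81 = 10.58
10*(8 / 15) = 16 / 3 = 5.33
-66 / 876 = -11 / 146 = -0.08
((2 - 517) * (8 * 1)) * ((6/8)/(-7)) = 3090/7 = 441.43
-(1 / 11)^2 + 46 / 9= 5557 / 1089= 5.10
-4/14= -2/7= -0.29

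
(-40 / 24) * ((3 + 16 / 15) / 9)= -61 / 81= -0.75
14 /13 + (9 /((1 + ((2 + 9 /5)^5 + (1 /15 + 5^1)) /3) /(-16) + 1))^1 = 23052454 /45850493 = 0.50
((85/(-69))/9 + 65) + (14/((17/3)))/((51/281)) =14083934/179469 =78.48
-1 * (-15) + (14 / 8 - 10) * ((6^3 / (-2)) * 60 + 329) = 203043 / 4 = 50760.75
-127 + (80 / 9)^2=-3887 / 81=-47.99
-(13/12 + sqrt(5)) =-sqrt(5) - 13/12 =-3.32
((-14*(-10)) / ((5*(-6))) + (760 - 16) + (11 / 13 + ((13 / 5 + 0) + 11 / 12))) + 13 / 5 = 194037 / 260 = 746.30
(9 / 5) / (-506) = -9 / 2530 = -0.00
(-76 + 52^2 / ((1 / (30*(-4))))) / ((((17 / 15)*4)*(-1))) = 1217085 / 17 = 71593.24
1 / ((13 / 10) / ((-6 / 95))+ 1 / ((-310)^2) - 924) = -72075 / 68080843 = -0.00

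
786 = 786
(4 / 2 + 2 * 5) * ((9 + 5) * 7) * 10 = 11760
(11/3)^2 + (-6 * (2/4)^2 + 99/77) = 13.23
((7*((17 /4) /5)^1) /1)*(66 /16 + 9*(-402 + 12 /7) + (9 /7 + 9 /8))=-1711713 /80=-21396.41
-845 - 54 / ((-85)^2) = -6105179 / 7225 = -845.01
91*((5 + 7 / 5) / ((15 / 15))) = 2912 / 5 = 582.40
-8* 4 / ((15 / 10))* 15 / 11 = -320 / 11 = -29.09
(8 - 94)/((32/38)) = -817/8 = -102.12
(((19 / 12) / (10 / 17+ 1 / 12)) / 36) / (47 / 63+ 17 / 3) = 2261 / 221392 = 0.01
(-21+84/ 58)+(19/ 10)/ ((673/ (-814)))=-2132212/ 97585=-21.85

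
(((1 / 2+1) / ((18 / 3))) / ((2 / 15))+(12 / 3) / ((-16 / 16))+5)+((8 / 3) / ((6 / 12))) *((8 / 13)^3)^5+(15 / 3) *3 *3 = 58817094672817650289 / 1228461432338178168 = 47.88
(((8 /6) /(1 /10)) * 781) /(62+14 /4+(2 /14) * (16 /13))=5685680 /35859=158.56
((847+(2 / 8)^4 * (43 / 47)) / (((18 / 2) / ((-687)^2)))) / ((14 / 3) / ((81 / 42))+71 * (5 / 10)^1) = 1171360.86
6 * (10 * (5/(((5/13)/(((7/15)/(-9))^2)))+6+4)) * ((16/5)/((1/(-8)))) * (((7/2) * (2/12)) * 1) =-163866752/18225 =-8991.32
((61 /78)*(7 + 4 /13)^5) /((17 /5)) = 2360031859375 /492334518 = 4793.55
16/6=8/3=2.67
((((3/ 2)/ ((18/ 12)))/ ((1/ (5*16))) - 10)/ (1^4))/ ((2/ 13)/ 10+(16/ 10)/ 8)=325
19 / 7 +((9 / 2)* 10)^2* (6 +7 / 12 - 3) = 203251 / 28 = 7258.96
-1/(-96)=1/96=0.01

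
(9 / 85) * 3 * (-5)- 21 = -384 / 17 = -22.59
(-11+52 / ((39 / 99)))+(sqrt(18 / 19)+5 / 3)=3 *sqrt(38) / 19+368 / 3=123.64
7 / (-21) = -1 / 3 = -0.33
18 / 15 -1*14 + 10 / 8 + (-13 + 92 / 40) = -89 / 4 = -22.25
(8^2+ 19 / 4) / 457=0.15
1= 1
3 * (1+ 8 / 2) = 15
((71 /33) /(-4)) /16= -71 /2112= -0.03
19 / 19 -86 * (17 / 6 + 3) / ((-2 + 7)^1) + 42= -172 / 3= -57.33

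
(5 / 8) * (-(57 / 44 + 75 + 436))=-112705 / 352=-320.18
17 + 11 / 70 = 1201 / 70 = 17.16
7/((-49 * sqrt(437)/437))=-sqrt(437)/7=-2.99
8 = 8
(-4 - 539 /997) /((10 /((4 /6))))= -0.30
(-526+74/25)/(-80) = 3269/500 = 6.54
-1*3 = -3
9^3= 729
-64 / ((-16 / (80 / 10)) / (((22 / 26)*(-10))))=-3520 / 13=-270.77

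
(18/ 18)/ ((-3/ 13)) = -13/ 3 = -4.33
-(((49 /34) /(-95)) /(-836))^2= -0.00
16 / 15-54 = -794 / 15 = -52.93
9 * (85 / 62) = 765 / 62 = 12.34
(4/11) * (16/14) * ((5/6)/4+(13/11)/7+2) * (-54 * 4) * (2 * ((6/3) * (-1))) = 5060736/5929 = 853.56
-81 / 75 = -27 / 25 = -1.08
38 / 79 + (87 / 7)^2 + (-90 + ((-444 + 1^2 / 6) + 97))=-6547013 / 23226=-281.88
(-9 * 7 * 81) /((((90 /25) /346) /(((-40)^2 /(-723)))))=261576000 /241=1085377.59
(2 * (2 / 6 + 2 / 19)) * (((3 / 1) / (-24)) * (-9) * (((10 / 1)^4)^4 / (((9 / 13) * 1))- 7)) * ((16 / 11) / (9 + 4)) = 12999999999999993700 / 8151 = 1594896331738436.23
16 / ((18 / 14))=12.44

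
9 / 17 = 0.53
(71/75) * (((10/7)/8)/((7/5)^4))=8875/201684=0.04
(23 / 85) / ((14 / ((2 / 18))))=23 / 10710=0.00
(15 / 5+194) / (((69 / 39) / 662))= 1695382 / 23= 73712.26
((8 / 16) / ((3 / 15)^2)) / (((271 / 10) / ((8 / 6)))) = 500 / 813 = 0.62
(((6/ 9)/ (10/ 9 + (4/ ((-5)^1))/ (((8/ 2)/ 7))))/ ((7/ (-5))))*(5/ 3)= 250/ 91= 2.75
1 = 1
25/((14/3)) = 75/14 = 5.36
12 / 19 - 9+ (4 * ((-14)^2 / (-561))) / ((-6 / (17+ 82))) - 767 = -242996 / 323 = -752.31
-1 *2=-2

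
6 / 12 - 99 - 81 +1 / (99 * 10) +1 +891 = 352688 / 495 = 712.50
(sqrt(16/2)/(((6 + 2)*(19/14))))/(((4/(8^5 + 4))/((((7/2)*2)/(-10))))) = -401457*sqrt(2)/380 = -1494.07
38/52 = 19/26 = 0.73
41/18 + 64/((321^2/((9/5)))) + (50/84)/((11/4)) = 197984669/79341570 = 2.50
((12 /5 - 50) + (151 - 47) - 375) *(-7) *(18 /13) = 200718 /65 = 3087.97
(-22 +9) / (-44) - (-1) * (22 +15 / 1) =1641 / 44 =37.30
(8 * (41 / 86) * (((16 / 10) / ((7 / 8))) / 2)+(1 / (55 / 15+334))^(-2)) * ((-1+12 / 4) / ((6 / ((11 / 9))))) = 16988747347 / 365715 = 46453.52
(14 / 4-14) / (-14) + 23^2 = 2119 / 4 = 529.75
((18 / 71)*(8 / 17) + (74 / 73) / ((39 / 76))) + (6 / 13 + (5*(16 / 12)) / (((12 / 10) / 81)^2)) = 104387277509 / 3436329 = 30377.56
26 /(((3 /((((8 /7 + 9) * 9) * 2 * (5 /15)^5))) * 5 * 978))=0.00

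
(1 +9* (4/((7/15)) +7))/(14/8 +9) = 3952/301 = 13.13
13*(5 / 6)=65 / 6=10.83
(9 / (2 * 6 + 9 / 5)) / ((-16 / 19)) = -285 / 368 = -0.77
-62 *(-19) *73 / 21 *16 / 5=1375904 / 105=13103.85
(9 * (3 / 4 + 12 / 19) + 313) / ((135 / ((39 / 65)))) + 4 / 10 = 31573 / 17100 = 1.85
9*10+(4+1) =95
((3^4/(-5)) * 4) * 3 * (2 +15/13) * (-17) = 677484/65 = 10422.83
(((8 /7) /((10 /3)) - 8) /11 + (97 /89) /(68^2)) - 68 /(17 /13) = -8349205023 /158441360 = -52.70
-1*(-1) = 1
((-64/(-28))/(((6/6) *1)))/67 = 16/469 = 0.03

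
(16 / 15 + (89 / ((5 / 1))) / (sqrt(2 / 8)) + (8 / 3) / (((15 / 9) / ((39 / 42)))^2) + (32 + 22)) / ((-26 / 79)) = -13281559 / 47775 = -278.00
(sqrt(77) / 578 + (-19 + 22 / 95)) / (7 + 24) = -1783 / 2945 + sqrt(77) / 17918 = -0.60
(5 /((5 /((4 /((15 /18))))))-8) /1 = -16 /5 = -3.20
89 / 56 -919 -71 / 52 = -668869 / 728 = -918.78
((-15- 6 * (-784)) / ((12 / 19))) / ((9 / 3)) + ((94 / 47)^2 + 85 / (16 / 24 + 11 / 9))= 10095 / 4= 2523.75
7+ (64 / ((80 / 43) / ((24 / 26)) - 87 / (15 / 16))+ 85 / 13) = 2442304 / 190307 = 12.83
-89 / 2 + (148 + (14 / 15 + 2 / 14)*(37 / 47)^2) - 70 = 15849709 / 463890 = 34.17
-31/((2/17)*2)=-527/4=-131.75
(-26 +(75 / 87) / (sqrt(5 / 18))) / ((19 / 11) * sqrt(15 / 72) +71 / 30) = -13401960 / 1084547-4702500 * sqrt(3) / 31451863 +7731900 * sqrt(10) / 31451863 +815100 * sqrt(30) / 1084547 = -7.72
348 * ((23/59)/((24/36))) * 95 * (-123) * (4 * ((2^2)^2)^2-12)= -141973591320/59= -2406332056.27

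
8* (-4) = -32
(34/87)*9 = 102/29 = 3.52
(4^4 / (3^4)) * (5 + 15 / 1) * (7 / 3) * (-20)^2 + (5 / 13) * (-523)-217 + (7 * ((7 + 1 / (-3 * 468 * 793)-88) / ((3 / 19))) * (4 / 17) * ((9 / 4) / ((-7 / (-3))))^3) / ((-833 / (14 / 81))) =465477255047150287 / 7946296289568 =58577.89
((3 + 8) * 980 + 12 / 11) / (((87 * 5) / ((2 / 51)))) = 13952 / 14355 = 0.97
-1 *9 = -9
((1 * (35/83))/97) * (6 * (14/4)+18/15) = 777/8051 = 0.10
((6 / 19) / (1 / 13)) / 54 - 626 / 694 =-49012 / 59337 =-0.83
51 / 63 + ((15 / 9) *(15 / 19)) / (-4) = 767 / 1596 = 0.48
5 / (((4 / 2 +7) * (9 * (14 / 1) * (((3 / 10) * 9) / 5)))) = 125 / 15309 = 0.01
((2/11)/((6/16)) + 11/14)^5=69693216111707/21047953604832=3.31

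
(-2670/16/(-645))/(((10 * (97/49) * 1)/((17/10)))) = 74137/3336800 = 0.02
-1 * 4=-4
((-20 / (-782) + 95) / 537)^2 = 153388225 / 4898460121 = 0.03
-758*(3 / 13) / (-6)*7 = 2653 / 13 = 204.08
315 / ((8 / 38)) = 5985 / 4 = 1496.25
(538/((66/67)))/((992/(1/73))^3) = 18023/12531917774880768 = 0.00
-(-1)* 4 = 4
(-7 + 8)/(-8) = -1/8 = -0.12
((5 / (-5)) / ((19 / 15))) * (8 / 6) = -20 / 19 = -1.05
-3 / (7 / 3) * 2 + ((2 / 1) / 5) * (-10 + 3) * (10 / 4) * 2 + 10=-46 / 7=-6.57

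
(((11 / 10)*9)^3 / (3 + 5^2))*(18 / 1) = 8732691 / 14000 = 623.76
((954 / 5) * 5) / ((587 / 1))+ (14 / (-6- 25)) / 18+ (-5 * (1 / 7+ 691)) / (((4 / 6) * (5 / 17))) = -20202676838 / 1146411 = -17622.54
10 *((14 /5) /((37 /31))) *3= 2604 /37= 70.38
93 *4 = 372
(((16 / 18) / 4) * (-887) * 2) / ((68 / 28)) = -24836 / 153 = -162.33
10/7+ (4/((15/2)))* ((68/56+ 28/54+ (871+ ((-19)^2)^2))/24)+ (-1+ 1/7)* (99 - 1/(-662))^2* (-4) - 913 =66360787015141/1863632610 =35608.30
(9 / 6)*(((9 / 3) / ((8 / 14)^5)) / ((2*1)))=36.93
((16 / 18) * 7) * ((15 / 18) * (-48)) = -2240 / 9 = -248.89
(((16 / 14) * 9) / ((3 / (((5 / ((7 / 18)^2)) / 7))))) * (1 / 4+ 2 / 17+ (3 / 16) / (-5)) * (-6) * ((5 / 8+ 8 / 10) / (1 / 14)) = -18657297 / 29155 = -639.93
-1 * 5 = -5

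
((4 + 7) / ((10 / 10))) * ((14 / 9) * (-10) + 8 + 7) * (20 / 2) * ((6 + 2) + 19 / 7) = -13750 / 21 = -654.76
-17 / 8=-2.12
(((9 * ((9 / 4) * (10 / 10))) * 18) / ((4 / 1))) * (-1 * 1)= -729 / 8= -91.12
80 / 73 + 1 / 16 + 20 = 24713 / 1168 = 21.16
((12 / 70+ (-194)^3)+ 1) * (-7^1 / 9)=255548399 / 45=5678853.31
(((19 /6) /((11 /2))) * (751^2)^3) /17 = 3408734867504148019 /561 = 6076176234410246.02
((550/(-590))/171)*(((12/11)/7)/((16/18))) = -15/15694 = -0.00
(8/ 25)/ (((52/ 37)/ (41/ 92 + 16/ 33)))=0.21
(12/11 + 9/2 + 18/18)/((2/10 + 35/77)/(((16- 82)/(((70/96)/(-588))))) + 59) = 535920/4797409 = 0.11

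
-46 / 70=-23 / 35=-0.66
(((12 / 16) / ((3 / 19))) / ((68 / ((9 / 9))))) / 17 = 19 / 4624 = 0.00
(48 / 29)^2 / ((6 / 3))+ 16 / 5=19216 / 4205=4.57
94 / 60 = 47 / 30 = 1.57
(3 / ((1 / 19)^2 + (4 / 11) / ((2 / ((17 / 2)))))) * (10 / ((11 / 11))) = 59565 / 3074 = 19.38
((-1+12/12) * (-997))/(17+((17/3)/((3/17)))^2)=0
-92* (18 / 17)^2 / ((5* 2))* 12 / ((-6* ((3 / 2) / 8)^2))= 847872 / 1445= 586.76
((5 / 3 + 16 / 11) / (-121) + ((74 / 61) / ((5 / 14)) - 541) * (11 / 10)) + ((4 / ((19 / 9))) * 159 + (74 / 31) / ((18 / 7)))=-6223445299529 / 21519674550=-289.20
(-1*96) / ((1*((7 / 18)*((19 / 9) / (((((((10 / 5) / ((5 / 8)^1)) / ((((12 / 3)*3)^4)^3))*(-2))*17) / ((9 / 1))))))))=17 / 107226685440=0.00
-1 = -1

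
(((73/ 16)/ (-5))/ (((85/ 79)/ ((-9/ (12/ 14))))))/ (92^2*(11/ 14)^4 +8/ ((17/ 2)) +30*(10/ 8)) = 0.00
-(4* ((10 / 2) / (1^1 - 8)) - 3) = 41 / 7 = 5.86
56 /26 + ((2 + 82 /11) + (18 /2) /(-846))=11.60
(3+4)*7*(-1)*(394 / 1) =-19306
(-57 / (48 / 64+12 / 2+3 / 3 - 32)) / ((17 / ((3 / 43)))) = 684 / 70907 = 0.01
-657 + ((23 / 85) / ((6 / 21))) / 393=-43894009 / 66810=-657.00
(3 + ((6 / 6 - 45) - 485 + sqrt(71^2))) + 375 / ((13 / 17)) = 460 / 13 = 35.38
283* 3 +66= 915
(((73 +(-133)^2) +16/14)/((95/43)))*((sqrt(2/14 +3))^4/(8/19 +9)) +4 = 2589033644/306985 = 8433.75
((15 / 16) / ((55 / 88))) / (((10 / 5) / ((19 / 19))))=3 / 4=0.75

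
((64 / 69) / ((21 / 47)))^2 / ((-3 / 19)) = -171913216 / 6298803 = -27.29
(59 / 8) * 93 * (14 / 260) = 38409 / 1040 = 36.93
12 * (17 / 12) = 17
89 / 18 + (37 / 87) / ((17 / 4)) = 44765 / 8874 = 5.04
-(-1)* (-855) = -855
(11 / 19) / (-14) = -11 / 266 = -0.04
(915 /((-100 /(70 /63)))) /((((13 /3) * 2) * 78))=-61 /4056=-0.02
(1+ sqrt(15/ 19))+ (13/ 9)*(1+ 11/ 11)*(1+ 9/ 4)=sqrt(285)/ 19+ 187/ 18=11.28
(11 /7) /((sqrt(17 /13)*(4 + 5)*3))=0.05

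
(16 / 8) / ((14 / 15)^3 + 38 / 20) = 13500 / 18313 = 0.74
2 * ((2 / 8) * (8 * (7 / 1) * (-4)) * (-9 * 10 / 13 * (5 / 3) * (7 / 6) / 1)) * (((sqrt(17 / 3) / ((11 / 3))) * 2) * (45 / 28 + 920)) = 2779000 * sqrt(51) / 11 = 1804184.51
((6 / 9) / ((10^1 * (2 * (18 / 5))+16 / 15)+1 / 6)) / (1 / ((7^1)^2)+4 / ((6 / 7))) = 2940 / 1513733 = 0.00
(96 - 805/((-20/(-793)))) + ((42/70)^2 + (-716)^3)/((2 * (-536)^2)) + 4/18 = -4196642463119/129283200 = -32460.85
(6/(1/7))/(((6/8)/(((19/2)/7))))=76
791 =791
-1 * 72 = -72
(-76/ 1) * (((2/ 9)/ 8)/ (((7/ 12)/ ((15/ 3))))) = -380/ 21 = -18.10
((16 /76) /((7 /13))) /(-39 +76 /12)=-0.01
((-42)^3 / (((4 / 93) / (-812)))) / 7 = 199815336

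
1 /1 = 1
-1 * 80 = -80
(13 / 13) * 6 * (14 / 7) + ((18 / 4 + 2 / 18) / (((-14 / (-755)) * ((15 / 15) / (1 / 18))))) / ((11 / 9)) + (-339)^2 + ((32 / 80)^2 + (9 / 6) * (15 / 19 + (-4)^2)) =302761069519 / 2633400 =114969.65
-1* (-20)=20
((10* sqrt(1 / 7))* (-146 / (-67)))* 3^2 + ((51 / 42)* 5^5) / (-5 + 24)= 13140* sqrt(7) / 469 + 53125 / 266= 273.84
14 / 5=2.80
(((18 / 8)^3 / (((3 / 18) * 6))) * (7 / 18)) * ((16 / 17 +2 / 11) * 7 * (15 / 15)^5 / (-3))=-138915 / 11968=-11.61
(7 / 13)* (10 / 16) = 35 / 104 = 0.34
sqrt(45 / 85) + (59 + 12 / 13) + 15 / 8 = 3* sqrt(17) / 17 + 6427 / 104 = 62.53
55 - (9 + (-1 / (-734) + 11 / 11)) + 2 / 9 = 298729 / 6606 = 45.22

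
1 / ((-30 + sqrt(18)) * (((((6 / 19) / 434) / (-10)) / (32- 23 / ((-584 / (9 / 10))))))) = 110194243 * sqrt(2) / 73584 + 550971215 / 36792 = 17093.13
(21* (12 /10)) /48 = 21 /40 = 0.52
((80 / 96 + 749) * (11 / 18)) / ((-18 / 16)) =-407.32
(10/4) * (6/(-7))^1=-15/7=-2.14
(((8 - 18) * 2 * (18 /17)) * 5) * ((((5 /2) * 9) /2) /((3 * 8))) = -3375 /68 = -49.63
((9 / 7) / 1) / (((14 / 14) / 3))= 27 / 7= 3.86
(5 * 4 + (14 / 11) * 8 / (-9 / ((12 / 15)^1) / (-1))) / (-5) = -10348 / 2475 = -4.18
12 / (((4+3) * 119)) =12 / 833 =0.01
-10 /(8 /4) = -5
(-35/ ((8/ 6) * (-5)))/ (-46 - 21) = -21/ 268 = -0.08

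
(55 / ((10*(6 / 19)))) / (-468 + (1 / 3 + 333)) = -0.13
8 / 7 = 1.14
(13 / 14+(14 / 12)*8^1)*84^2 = 72408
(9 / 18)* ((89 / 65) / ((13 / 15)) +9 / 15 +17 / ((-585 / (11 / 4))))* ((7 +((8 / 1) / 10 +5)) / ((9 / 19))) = 9709912 / 342225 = 28.37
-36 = -36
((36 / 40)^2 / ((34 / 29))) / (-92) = -2349 / 312800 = -0.01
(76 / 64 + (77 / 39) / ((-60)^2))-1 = 13201 / 70200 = 0.19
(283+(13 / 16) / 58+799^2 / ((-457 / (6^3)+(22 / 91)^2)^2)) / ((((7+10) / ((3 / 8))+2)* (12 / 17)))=32283279029645953524157 / 7137760523450780416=4522.89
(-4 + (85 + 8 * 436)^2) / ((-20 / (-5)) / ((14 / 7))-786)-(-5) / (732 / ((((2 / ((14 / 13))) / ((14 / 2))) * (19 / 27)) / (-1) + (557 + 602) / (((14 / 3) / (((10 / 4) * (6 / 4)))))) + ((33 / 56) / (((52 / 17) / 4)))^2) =-91995628017728150755 / 5650852896453744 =-16279.95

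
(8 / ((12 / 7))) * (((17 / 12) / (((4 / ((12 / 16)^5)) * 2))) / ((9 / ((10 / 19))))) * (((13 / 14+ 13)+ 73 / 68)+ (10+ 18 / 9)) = 192795 / 622592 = 0.31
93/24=31/8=3.88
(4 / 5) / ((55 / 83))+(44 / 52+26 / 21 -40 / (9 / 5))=-4263667 / 225225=-18.93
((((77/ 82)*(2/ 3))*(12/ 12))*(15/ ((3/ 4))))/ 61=0.21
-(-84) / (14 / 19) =114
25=25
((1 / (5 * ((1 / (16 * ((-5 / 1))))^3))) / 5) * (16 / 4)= -81920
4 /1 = 4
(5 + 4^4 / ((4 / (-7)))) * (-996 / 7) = 441228 / 7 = 63032.57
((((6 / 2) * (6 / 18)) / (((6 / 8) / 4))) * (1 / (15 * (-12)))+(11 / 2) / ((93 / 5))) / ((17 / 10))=131 / 837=0.16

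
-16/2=-8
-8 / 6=-4 / 3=-1.33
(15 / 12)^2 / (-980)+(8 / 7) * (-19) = -68101 / 3136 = -21.72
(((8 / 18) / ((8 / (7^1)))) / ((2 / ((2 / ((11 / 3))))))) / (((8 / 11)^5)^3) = 2658248835082687 / 211106232532992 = 12.59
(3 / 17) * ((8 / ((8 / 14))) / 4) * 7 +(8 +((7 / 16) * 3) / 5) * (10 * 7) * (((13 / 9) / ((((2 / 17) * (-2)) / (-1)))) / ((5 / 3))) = 2134.67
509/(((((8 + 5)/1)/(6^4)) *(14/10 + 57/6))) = 6596640/1417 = 4655.36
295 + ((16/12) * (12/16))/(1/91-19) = 509669/1728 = 294.95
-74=-74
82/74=41/37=1.11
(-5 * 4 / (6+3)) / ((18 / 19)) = -190 / 81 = -2.35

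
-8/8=-1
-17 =-17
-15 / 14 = -1.07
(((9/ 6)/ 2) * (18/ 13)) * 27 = 729/ 26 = 28.04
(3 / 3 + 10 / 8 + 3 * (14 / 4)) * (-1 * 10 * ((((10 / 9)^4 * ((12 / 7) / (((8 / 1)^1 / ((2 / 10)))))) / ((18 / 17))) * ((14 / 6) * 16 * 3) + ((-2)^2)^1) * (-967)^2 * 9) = -8533725073790 / 729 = -11706070060.07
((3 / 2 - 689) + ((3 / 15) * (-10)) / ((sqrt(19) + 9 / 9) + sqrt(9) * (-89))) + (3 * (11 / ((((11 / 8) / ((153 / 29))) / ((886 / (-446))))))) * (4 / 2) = -57329776055 / 48153282 + 2 * sqrt(19) / 70737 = -1190.57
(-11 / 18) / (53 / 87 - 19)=0.03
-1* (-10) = 10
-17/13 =-1.31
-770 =-770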